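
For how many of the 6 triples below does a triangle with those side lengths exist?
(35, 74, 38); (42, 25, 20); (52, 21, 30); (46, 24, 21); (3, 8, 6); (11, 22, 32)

3

(35,38,74): 35+38 ≤ 74 → not valid
(20,25,42): 20+25 > 42 → valid
(21,30,52): 21+30 ≤ 52 → not valid
(21,24,46): 21+24 ≤ 46 → not valid
(3,6,8): 3+6 > 8 → valid
(11,22,32): 11+22 > 32 → valid
3 of the 6 triples form a triangle.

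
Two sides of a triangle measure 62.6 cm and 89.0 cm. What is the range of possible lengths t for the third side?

26.4 < t < 151.6 (cm)

By the triangle inequality, t must be less than 62.6 + 89.0 = 151.6 and greater than |62.6 − 89.0| = 26.4.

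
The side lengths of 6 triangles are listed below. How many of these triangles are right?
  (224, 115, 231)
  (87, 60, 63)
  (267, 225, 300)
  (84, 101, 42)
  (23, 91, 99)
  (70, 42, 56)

(224,115,231): 115²+224² = 63401 > 53361 = 231² → acute
(87,60,63): 60²+63² = 7569 = 87² → right
(267,225,300): 225²+267² = 121914 > 90000 = 300² → acute
(84,101,42): 42²+84² = 8820 < 10201 = 101² → obtuse
(23,91,99): 23²+91² = 8810 < 9801 = 99² → obtuse
(70,42,56): 42²+56² = 4900 = 70² → right
2 of the 6 are right.

2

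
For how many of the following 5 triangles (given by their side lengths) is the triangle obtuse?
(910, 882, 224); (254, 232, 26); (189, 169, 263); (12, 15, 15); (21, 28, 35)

(910,882,224): 224²+882² = 828100 = 910² → right
(254,232,26): 26²+232² = 54500 < 64516 = 254² → obtuse
(189,169,263): 169²+189² = 64282 < 69169 = 263² → obtuse
(12,15,15): 12²+15² = 369 > 225 = 15² → acute
(21,28,35): 21²+28² = 1225 = 35² → right
2 of the 5 are obtuse.

2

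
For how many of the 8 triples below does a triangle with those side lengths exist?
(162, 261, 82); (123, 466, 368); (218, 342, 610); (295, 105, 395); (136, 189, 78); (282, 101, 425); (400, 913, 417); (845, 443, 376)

3

(82,162,261): 82+162 ≤ 261 → not valid
(123,368,466): 123+368 > 466 → valid
(218,342,610): 218+342 ≤ 610 → not valid
(105,295,395): 105+295 > 395 → valid
(78,136,189): 78+136 > 189 → valid
(101,282,425): 101+282 ≤ 425 → not valid
(400,417,913): 400+417 ≤ 913 → not valid
(376,443,845): 376+443 ≤ 845 → not valid
3 of the 8 triples form a triangle.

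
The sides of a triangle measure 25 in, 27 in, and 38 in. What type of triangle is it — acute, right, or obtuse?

obtuse

Compare the square of the longest side to the sum of squares of the other two: 25² + 27² = 1354 < 1444 = 38².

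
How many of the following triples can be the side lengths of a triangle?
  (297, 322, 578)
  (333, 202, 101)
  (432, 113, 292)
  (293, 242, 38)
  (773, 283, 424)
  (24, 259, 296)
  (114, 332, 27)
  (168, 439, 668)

(297,322,578): 297+322 > 578 → valid
(101,202,333): 101+202 ≤ 333 → not valid
(113,292,432): 113+292 ≤ 432 → not valid
(38,242,293): 38+242 ≤ 293 → not valid
(283,424,773): 283+424 ≤ 773 → not valid
(24,259,296): 24+259 ≤ 296 → not valid
(27,114,332): 27+114 ≤ 332 → not valid
(168,439,668): 168+439 ≤ 668 → not valid
1 of the 8 triples forms a triangle.

1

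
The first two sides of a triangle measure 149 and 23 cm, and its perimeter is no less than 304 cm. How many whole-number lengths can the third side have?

Triangle inequality: 126 < x < 172. Perimeter ≥ 304 gives x ≥ 304 − 149 − 23 = 132.
So 132 ≤ x < 172; integers 132 through 171: 40 values.

40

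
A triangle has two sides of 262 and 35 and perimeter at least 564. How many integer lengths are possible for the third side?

Triangle inequality: 227 < x < 297. Perimeter ≥ 564 gives x ≥ 564 − 262 − 35 = 267.
So 267 ≤ x < 297; integers 267 through 296: 30 values.

30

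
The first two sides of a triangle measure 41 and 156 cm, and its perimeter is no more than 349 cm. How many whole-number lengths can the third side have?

37

Triangle inequality: 115 < x < 197. Perimeter ≤ 349 gives x ≤ 349 − 41 − 156 = 152.
So 115 < x ≤ 152; integers 116 through 152: 37 values.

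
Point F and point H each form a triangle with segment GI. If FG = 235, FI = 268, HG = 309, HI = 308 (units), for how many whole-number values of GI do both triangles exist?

From triangle FGI: 33 < GI < 503.
From triangle HGI: 1 < GI < 617.
Intersection: 33 < GI < 503, so integers 34 through 502: 469 values.

469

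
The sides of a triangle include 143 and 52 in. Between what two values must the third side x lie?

By the triangle inequality, x must be less than 143 + 52 = 195 and greater than |143 − 52| = 91.

91 < x < 195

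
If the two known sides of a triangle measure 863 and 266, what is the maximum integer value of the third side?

1128

The third side must be strictly less than 863 + 266 = 1129.
The largest integer below 1129 is 1128.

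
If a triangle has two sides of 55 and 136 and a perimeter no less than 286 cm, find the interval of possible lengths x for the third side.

95 ≤ x < 191 cm

Triangle inequality alone gives 81 < x < 191.
The perimeter condition gives x ≥ 286 − 55 − 136 = 95.
Intersecting the two: 95 ≤ x < 191.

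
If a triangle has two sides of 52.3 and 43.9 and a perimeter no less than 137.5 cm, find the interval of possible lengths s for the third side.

Triangle inequality alone gives 8.4 < s < 96.2.
The perimeter condition gives s ≥ 137.5 − 52.3 − 43.9 = 41.3.
Intersecting the two: 41.3 ≤ s < 96.2.

41.3 ≤ s < 96.2 cm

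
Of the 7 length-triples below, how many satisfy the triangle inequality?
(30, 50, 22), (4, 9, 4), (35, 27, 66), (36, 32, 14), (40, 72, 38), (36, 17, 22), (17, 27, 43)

(22,30,50): 22+30 > 50 → valid
(4,4,9): 4+4 ≤ 9 → not valid
(27,35,66): 27+35 ≤ 66 → not valid
(14,32,36): 14+32 > 36 → valid
(38,40,72): 38+40 > 72 → valid
(17,22,36): 17+22 > 36 → valid
(17,27,43): 17+27 > 43 → valid
5 of the 7 triples form a triangle.

5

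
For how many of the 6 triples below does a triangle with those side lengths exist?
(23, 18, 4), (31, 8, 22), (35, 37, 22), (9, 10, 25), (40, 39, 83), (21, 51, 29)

(4,18,23): 4+18 ≤ 23 → not valid
(8,22,31): 8+22 ≤ 31 → not valid
(22,35,37): 22+35 > 37 → valid
(9,10,25): 9+10 ≤ 25 → not valid
(39,40,83): 39+40 ≤ 83 → not valid
(21,29,51): 21+29 ≤ 51 → not valid
1 of the 6 triples forms a triangle.

1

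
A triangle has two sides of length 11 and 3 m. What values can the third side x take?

8 < x < 14 (m)

By the triangle inequality, x must be less than 11 + 3 = 14 and greater than |11 − 3| = 8.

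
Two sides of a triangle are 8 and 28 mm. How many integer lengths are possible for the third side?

15

The third side lies in the open interval (20, 36).
Integers from 21 to 35 inclusive: 35 − 21 + 1 = 15.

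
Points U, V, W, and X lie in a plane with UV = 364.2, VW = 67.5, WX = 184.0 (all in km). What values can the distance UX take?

112.7 ≤ UX ≤ 615.7 km

The maximum is all hops collinear in one direction: 364.2 + 67.5 + 184.0 = 615.7.
The longest hop is 364.2; the others sum to 251.5. Folding the others back against it leaves at least 364.2 − 251.5 = 112.7.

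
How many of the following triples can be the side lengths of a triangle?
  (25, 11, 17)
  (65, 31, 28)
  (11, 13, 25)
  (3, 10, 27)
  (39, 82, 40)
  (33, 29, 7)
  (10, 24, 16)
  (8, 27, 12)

(11,17,25): 11+17 > 25 → valid
(28,31,65): 28+31 ≤ 65 → not valid
(11,13,25): 11+13 ≤ 25 → not valid
(3,10,27): 3+10 ≤ 27 → not valid
(39,40,82): 39+40 ≤ 82 → not valid
(7,29,33): 7+29 > 33 → valid
(10,16,24): 10+16 > 24 → valid
(8,12,27): 8+12 ≤ 27 → not valid
3 of the 8 triples form a triangle.

3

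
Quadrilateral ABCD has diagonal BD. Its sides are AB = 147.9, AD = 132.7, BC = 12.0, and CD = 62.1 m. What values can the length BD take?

50.1 < BD < 74.1

From triangle ABD: |147.9 − 132.7| < BD < 147.9 + 132.7, i.e. 15.2 < BD < 280.6.
From triangle CBD: 50.1 < BD < 74.1.
Both must hold, so BD lies in the intersection.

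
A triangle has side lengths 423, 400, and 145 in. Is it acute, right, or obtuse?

acute

Compare the square of the longest side to the sum of squares of the other two: 145² + 400² = 181025 > 178929 = 423².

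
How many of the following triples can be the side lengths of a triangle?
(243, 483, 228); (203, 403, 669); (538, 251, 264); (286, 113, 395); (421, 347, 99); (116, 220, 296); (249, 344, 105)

(228,243,483): 228+243 ≤ 483 → not valid
(203,403,669): 203+403 ≤ 669 → not valid
(251,264,538): 251+264 ≤ 538 → not valid
(113,286,395): 113+286 > 395 → valid
(99,347,421): 99+347 > 421 → valid
(116,220,296): 116+220 > 296 → valid
(105,249,344): 105+249 > 344 → valid
4 of the 7 triples form a triangle.

4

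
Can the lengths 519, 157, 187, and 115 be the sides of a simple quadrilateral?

For a quadrilateral, each side must be shorter than the sum of the others.
Here the longest side is 519, but the remaining 3 sides sum to only 459.

No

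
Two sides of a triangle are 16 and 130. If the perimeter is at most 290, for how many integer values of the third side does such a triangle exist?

Triangle inequality: 114 < x < 146. Perimeter ≤ 290 gives x ≤ 290 − 16 − 130 = 144.
So 114 < x ≤ 144; integers 115 through 144: 30 values.

30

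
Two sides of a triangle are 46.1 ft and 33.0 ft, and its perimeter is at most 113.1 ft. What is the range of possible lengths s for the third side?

Triangle inequality alone gives 13.1 < s < 79.1.
The perimeter condition gives s ≤ 113.1 − 46.1 − 33.0 = 34.0.
Intersecting the two: 13.1 < s ≤ 34.0.

13.1 < s ≤ 34.0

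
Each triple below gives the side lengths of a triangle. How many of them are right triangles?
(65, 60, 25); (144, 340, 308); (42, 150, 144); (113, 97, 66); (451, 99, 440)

4

(65,60,25): 25²+60² = 4225 = 65² → right
(144,340,308): 144²+308² = 115600 = 340² → right
(42,150,144): 42²+144² = 22500 = 150² → right
(113,97,66): 66²+97² = 13765 > 12769 = 113² → acute
(451,99,440): 99²+440² = 203401 = 451² → right
4 of the 5 are right.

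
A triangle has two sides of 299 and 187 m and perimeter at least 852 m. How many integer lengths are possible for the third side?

120

Triangle inequality: 112 < x < 486. Perimeter ≥ 852 gives x ≥ 852 − 299 − 187 = 366.
So 366 ≤ x < 486; integers 366 through 485: 120 values.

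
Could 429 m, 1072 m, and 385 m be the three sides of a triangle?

No

The longest side is 1072, but the other two sum to only 814.
814 < 1072, so the triangle inequality fails.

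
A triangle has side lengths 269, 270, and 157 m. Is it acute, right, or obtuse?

acute

Compare the square of the longest side to the sum of squares of the other two: 157² + 269² = 97010 > 72900 = 270².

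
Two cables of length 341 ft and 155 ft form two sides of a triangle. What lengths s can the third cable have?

By the triangle inequality, s must be less than 341 + 155 = 496 and greater than |341 − 155| = 186.

186 < s < 496 (ft)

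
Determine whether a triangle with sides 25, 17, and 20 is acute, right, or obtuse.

Compare the square of the longest side to the sum of squares of the other two: 17² + 20² = 689 > 625 = 25².

acute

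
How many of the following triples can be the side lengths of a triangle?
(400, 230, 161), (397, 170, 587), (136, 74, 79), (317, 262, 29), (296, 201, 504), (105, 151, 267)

1

(161,230,400): 161+230 ≤ 400 → not valid
(170,397,587): 170+397 ≤ 587 → not valid
(74,79,136): 74+79 > 136 → valid
(29,262,317): 29+262 ≤ 317 → not valid
(201,296,504): 201+296 ≤ 504 → not valid
(105,151,267): 105+151 ≤ 267 → not valid
1 of the 6 triples forms a triangle.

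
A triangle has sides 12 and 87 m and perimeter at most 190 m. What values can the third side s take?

Triangle inequality alone gives 75 < s < 99.
The perimeter condition gives s ≤ 190 − 12 − 87 = 91.
Intersecting the two: 75 < s ≤ 91.

75 < s ≤ 91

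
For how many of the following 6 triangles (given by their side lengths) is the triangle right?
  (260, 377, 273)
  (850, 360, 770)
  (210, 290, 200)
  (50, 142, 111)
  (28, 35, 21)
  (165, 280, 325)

5

(260,377,273): 260²+273² = 142129 = 377² → right
(850,360,770): 360²+770² = 722500 = 850² → right
(210,290,200): 200²+210² = 84100 = 290² → right
(50,142,111): 50²+111² = 14821 < 20164 = 142² → obtuse
(28,35,21): 21²+28² = 1225 = 35² → right
(165,280,325): 165²+280² = 105625 = 325² → right
5 of the 6 are right.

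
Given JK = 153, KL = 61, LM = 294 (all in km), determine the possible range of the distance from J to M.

The maximum is all hops collinear in one direction: 153 + 61 + 294 = 508.
The longest hop is 294; the others sum to 214. Folding the others back against it leaves at least 294 − 214 = 80.

80 ≤ JM ≤ 508 km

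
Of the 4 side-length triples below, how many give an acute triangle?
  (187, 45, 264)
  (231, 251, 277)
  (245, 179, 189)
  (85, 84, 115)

(187,45,264): 45+187 ≤ 264, not a triangle
(231,251,277): 231²+251² = 116362 > 76729 = 277² → acute
(245,179,189): 179²+189² = 67762 > 60025 = 245² → acute
(85,84,115): 84²+85² = 14281 > 13225 = 115² → acute
3 of the 4 are acute.

3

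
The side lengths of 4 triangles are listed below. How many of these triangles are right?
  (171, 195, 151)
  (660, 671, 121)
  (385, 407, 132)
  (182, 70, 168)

(171,195,151): 151²+171² = 52042 > 38025 = 195² → acute
(660,671,121): 121²+660² = 450241 = 671² → right
(385,407,132): 132²+385² = 165649 = 407² → right
(182,70,168): 70²+168² = 33124 = 182² → right
3 of the 4 are right.

3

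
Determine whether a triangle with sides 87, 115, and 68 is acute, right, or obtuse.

obtuse

Compare the square of the longest side to the sum of squares of the other two: 68² + 87² = 12193 < 13225 = 115².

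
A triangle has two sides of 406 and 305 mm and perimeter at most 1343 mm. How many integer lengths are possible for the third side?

Triangle inequality: 101 < x < 711. Perimeter ≤ 1343 gives x ≤ 1343 − 406 − 305 = 632.
So 101 < x ≤ 632; integers 102 through 632: 531 values.

531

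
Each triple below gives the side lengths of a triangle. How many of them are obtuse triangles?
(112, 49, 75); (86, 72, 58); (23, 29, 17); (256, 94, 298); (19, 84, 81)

4

(112,49,75): 49²+75² = 8026 < 12544 = 112² → obtuse
(86,72,58): 58²+72² = 8548 > 7396 = 86² → acute
(23,29,17): 17²+23² = 818 < 841 = 29² → obtuse
(256,94,298): 94²+256² = 74372 < 88804 = 298² → obtuse
(19,84,81): 19²+81² = 6922 < 7056 = 84² → obtuse
4 of the 5 are obtuse.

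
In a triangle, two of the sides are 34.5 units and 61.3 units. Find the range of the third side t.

By the triangle inequality, t must be less than 34.5 + 61.3 = 95.8 and greater than |34.5 − 61.3| = 26.8.

26.8 < t < 95.8 (units)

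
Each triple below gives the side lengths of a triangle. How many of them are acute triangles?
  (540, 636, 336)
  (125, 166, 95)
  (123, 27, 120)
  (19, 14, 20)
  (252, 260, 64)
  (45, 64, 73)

(540,636,336): 336²+540² = 404496 = 636² → right
(125,166,95): 95²+125² = 24650 < 27556 = 166² → obtuse
(123,27,120): 27²+120² = 15129 = 123² → right
(19,14,20): 14²+19² = 557 > 400 = 20² → acute
(252,260,64): 64²+252² = 67600 = 260² → right
(45,64,73): 45²+64² = 6121 > 5329 = 73² → acute
2 of the 6 are acute.

2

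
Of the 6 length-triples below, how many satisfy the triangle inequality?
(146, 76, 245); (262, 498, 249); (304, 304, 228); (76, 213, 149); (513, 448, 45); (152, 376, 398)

4

(76,146,245): 76+146 ≤ 245 → not valid
(249,262,498): 249+262 > 498 → valid
(228,304,304): 228+304 > 304 → valid
(76,149,213): 76+149 > 213 → valid
(45,448,513): 45+448 ≤ 513 → not valid
(152,376,398): 152+376 > 398 → valid
4 of the 6 triples form a triangle.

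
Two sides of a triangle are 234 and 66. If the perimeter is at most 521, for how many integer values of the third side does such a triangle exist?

53

Triangle inequality: 168 < x < 300. Perimeter ≤ 521 gives x ≤ 521 − 234 − 66 = 221.
So 168 < x ≤ 221; integers 169 through 221: 53 values.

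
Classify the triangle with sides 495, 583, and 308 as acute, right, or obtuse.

Compare the square of the longest side to the sum of squares of the other two: 308² + 495² = 339889 = 583².

right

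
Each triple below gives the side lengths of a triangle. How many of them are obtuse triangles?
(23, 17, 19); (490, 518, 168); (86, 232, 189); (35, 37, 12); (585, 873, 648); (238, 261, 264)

(23,17,19): 17²+19² = 650 > 529 = 23² → acute
(490,518,168): 168²+490² = 268324 = 518² → right
(86,232,189): 86²+189² = 43117 < 53824 = 232² → obtuse
(35,37,12): 12²+35² = 1369 = 37² → right
(585,873,648): 585²+648² = 762129 = 873² → right
(238,261,264): 238²+261² = 124765 > 69696 = 264² → acute
1 of the 6 is obtuse.

1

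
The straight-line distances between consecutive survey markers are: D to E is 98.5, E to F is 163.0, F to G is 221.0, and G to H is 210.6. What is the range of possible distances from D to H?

0 ≤ DH ≤ 693.1

The maximum is all hops collinear in one direction: 98.5 + 163.0 + 221.0 + 210.6 = 693.1.
The longest hop is 221.0; the others sum to 472.1. Since 221.0 ≤ 472.1, the path can fold back on itself completely, so the minimum distance is 0.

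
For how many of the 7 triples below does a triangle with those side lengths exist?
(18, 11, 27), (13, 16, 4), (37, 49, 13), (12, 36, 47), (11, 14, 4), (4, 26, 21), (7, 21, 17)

(11,18,27): 11+18 > 27 → valid
(4,13,16): 4+13 > 16 → valid
(13,37,49): 13+37 > 49 → valid
(12,36,47): 12+36 > 47 → valid
(4,11,14): 4+11 > 14 → valid
(4,21,26): 4+21 ≤ 26 → not valid
(7,17,21): 7+17 > 21 → valid
6 of the 7 triples form a triangle.

6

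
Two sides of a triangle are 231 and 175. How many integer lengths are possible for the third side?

The third side lies in the open interval (56, 406).
Integers from 57 to 405 inclusive: 405 − 57 + 1 = 349.

349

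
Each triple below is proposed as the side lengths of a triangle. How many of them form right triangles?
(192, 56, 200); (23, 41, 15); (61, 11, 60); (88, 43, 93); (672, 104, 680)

(192,56,200): 56²+192² = 40000 = 200² → right
(23,41,15): 15+23 ≤ 41, not a triangle
(61,11,60): 11²+60² = 3721 = 61² → right
(88,43,93): 43²+88² = 9593 > 8649 = 93² → acute
(672,104,680): 104²+672² = 462400 = 680² → right
3 of the 5 are right.

3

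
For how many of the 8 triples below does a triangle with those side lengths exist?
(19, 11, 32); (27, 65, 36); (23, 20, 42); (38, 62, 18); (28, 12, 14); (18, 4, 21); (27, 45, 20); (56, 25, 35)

(11,19,32): 11+19 ≤ 32 → not valid
(27,36,65): 27+36 ≤ 65 → not valid
(20,23,42): 20+23 > 42 → valid
(18,38,62): 18+38 ≤ 62 → not valid
(12,14,28): 12+14 ≤ 28 → not valid
(4,18,21): 4+18 > 21 → valid
(20,27,45): 20+27 > 45 → valid
(25,35,56): 25+35 > 56 → valid
4 of the 8 triples form a triangle.

4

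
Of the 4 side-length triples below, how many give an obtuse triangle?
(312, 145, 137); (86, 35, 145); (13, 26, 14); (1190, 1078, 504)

(312,145,137): 137+145 ≤ 312, not a triangle
(86,35,145): 35+86 ≤ 145, not a triangle
(13,26,14): 13²+14² = 365 < 676 = 26² → obtuse
(1190,1078,504): 504²+1078² = 1416100 = 1190² → right
1 of the 4 is obtuse.

1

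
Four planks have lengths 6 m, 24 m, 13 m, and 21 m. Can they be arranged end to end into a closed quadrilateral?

A quadrilateral exists iff every side is shorter than the sum of the others — equivalently, the longest side is less than the sum of the rest.
Longest side 24 < 40 (sum of the remaining 3), so yes.

Yes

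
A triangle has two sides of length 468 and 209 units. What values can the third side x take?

259 < x < 677 (units)

By the triangle inequality, x must be less than 468 + 209 = 677 and greater than |468 − 209| = 259.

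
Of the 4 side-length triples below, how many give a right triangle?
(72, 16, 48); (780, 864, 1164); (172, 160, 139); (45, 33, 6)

1

(72,16,48): 16+48 ≤ 72, not a triangle
(780,864,1164): 780²+864² = 1354896 = 1164² → right
(172,160,139): 139²+160² = 44921 > 29584 = 172² → acute
(45,33,6): 6+33 ≤ 45, not a triangle
1 of the 4 is right.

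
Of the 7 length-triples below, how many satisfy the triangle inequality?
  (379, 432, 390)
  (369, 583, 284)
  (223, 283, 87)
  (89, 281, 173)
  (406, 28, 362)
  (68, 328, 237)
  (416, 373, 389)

(379,390,432): 379+390 > 432 → valid
(284,369,583): 284+369 > 583 → valid
(87,223,283): 87+223 > 283 → valid
(89,173,281): 89+173 ≤ 281 → not valid
(28,362,406): 28+362 ≤ 406 → not valid
(68,237,328): 68+237 ≤ 328 → not valid
(373,389,416): 373+389 > 416 → valid
4 of the 7 triples form a triangle.

4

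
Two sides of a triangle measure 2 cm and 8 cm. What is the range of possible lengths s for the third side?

By the triangle inequality, s must be less than 2 + 8 = 10 and greater than |2 − 8| = 6.

6 < s < 10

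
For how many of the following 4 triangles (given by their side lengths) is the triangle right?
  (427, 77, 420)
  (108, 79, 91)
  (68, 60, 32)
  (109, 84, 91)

2

(427,77,420): 77²+420² = 182329 = 427² → right
(108,79,91): 79²+91² = 14522 > 11664 = 108² → acute
(68,60,32): 32²+60² = 4624 = 68² → right
(109,84,91): 84²+91² = 15337 > 11881 = 109² → acute
2 of the 4 are right.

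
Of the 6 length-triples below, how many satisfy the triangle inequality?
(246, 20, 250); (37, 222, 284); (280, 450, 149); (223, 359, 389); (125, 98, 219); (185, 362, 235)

4

(20,246,250): 20+246 > 250 → valid
(37,222,284): 37+222 ≤ 284 → not valid
(149,280,450): 149+280 ≤ 450 → not valid
(223,359,389): 223+359 > 389 → valid
(98,125,219): 98+125 > 219 → valid
(185,235,362): 185+235 > 362 → valid
4 of the 6 triples form a triangle.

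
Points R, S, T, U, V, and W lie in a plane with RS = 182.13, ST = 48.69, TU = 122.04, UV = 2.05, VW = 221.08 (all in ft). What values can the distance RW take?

The maximum is all hops collinear in one direction: 182.13 + 48.69 + 122.04 + 2.05 + 221.08 = 575.99.
The longest hop is 221.08; the others sum to 354.91. Since 221.08 ≤ 354.91, the path can fold back on itself completely, so the minimum distance is 0.

0 ≤ RW ≤ 575.99 ft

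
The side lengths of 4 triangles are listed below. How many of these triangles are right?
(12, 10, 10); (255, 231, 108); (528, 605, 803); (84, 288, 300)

(12,10,10): 10²+10² = 200 > 144 = 12² → acute
(255,231,108): 108²+231² = 65025 = 255² → right
(528,605,803): 528²+605² = 644809 = 803² → right
(84,288,300): 84²+288² = 90000 = 300² → right
3 of the 4 are right.

3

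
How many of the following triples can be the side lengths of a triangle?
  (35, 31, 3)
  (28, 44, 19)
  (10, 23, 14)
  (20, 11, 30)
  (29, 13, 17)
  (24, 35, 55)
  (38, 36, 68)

(3,31,35): 3+31 ≤ 35 → not valid
(19,28,44): 19+28 > 44 → valid
(10,14,23): 10+14 > 23 → valid
(11,20,30): 11+20 > 30 → valid
(13,17,29): 13+17 > 29 → valid
(24,35,55): 24+35 > 55 → valid
(36,38,68): 36+38 > 68 → valid
6 of the 7 triples form a triangle.

6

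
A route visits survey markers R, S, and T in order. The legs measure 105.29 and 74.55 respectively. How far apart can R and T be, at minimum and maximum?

By the triangle inequality, |105.29 − 74.55| ≤ RT ≤ 105.29 + 74.55.

30.74 ≤ RT ≤ 179.84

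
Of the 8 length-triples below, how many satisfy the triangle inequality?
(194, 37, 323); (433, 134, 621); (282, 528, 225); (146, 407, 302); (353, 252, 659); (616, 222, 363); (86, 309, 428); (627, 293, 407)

(37,194,323): 37+194 ≤ 323 → not valid
(134,433,621): 134+433 ≤ 621 → not valid
(225,282,528): 225+282 ≤ 528 → not valid
(146,302,407): 146+302 > 407 → valid
(252,353,659): 252+353 ≤ 659 → not valid
(222,363,616): 222+363 ≤ 616 → not valid
(86,309,428): 86+309 ≤ 428 → not valid
(293,407,627): 293+407 > 627 → valid
2 of the 8 triples form a triangle.

2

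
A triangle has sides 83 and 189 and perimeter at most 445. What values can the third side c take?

Triangle inequality alone gives 106 < c < 272.
The perimeter condition gives c ≤ 445 − 83 − 189 = 173.
Intersecting the two: 106 < c ≤ 173.

106 < c ≤ 173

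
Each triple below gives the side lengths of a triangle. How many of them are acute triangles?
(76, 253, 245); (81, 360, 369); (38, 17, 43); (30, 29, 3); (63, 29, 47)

(76,253,245): 76²+245² = 65801 > 64009 = 253² → acute
(81,360,369): 81²+360² = 136161 = 369² → right
(38,17,43): 17²+38² = 1733 < 1849 = 43² → obtuse
(30,29,3): 3²+29² = 850 < 900 = 30² → obtuse
(63,29,47): 29²+47² = 3050 < 3969 = 63² → obtuse
1 of the 5 is acute.

1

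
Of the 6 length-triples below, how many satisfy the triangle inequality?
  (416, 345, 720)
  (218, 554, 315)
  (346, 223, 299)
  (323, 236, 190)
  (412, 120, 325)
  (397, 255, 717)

(345,416,720): 345+416 > 720 → valid
(218,315,554): 218+315 ≤ 554 → not valid
(223,299,346): 223+299 > 346 → valid
(190,236,323): 190+236 > 323 → valid
(120,325,412): 120+325 > 412 → valid
(255,397,717): 255+397 ≤ 717 → not valid
4 of the 6 triples form a triangle.

4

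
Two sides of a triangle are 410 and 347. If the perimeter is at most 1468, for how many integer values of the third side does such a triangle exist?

Triangle inequality: 63 < x < 757. Perimeter ≤ 1468 gives x ≤ 1468 − 410 − 347 = 711.
So 63 < x ≤ 711; integers 64 through 711: 648 values.

648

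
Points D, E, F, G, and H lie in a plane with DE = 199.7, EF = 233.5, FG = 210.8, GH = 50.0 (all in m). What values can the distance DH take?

0 ≤ DH ≤ 694.0 m

The maximum is all hops collinear in one direction: 199.7 + 233.5 + 210.8 + 50.0 = 694.0.
The longest hop is 233.5; the others sum to 460.5. Since 233.5 ≤ 460.5, the path can fold back on itself completely, so the minimum distance is 0.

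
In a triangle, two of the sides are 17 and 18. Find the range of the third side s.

By the triangle inequality, s must be less than 17 + 18 = 35 and greater than |17 − 18| = 1.

1 < s < 35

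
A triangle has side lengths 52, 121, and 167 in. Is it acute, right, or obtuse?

Compare the square of the longest side to the sum of squares of the other two: 52² + 121² = 17345 < 27889 = 167².

obtuse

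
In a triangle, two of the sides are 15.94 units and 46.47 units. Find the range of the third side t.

By the triangle inequality, t must be less than 15.94 + 46.47 = 62.41 and greater than |15.94 − 46.47| = 30.53.

30.53 < t < 62.41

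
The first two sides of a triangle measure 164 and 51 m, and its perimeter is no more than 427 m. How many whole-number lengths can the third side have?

99

Triangle inequality: 113 < x < 215. Perimeter ≤ 427 gives x ≤ 427 − 164 − 51 = 212.
So 113 < x ≤ 212; integers 114 through 212: 99 values.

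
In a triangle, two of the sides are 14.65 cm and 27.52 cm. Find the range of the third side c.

12.87 < c < 42.17

By the triangle inequality, c must be less than 14.65 + 27.52 = 42.17 and greater than |14.65 − 27.52| = 12.87.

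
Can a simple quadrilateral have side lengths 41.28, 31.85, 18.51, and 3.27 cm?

A quadrilateral exists iff every side is shorter than the sum of the others — equivalently, the longest side is less than the sum of the rest.
Longest side 41.28 < 53.63 (sum of the remaining 3), so yes.

Yes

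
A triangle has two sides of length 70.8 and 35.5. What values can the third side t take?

35.3 < t < 106.3

By the triangle inequality, t must be less than 70.8 + 35.5 = 106.3 and greater than |70.8 − 35.5| = 35.3.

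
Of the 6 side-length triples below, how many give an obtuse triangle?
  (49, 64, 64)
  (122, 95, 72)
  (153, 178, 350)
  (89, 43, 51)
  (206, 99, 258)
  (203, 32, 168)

3

(49,64,64): 49²+64² = 6497 > 4096 = 64² → acute
(122,95,72): 72²+95² = 14209 < 14884 = 122² → obtuse
(153,178,350): 153+178 ≤ 350, not a triangle
(89,43,51): 43²+51² = 4450 < 7921 = 89² → obtuse
(206,99,258): 99²+206² = 52237 < 66564 = 258² → obtuse
(203,32,168): 32+168 ≤ 203, not a triangle
3 of the 6 are obtuse.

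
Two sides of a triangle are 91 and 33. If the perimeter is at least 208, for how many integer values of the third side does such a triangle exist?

Triangle inequality: 58 < x < 124. Perimeter ≥ 208 gives x ≥ 208 − 91 − 33 = 84.
So 84 ≤ x < 124; integers 84 through 123: 40 values.

40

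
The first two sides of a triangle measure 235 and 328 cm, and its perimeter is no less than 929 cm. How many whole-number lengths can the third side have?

Triangle inequality: 93 < x < 563. Perimeter ≥ 929 gives x ≥ 929 − 235 − 328 = 366.
So 366 ≤ x < 563; integers 366 through 562: 197 values.

197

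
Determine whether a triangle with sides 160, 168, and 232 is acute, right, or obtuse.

right

Compare the square of the longest side to the sum of squares of the other two: 160² + 168² = 53824 = 232².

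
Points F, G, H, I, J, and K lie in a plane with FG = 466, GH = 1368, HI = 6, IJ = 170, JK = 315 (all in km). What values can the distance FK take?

The maximum is all hops collinear in one direction: 466 + 1368 + 6 + 170 + 315 = 2325.
The longest hop is 1368; the others sum to 957. Folding the others back against it leaves at least 1368 − 957 = 411.

411 ≤ FK ≤ 2325 km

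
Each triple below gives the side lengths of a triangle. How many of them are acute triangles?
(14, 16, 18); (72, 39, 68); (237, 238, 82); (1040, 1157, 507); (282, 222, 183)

(14,16,18): 14²+16² = 452 > 324 = 18² → acute
(72,39,68): 39²+68² = 6145 > 5184 = 72² → acute
(237,238,82): 82²+237² = 62893 > 56644 = 238² → acute
(1040,1157,507): 507²+1040² = 1338649 = 1157² → right
(282,222,183): 183²+222² = 82773 > 79524 = 282² → acute
4 of the 5 are acute.

4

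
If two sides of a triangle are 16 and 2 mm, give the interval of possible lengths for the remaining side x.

By the triangle inequality, x must be less than 16 + 2 = 18 and greater than |16 − 2| = 14.

14 < x < 18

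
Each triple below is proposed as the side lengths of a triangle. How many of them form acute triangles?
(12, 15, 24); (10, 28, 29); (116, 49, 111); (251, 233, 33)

(12,15,24): 12²+15² = 369 < 576 = 24² → obtuse
(10,28,29): 10²+28² = 884 > 841 = 29² → acute
(116,49,111): 49²+111² = 14722 > 13456 = 116² → acute
(251,233,33): 33²+233² = 55378 < 63001 = 251² → obtuse
2 of the 4 are acute.

2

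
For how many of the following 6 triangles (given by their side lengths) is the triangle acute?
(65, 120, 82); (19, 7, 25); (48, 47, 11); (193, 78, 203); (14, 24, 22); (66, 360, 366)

3

(65,120,82): 65²+82² = 10949 < 14400 = 120² → obtuse
(19,7,25): 7²+19² = 410 < 625 = 25² → obtuse
(48,47,11): 11²+47² = 2330 > 2304 = 48² → acute
(193,78,203): 78²+193² = 43333 > 41209 = 203² → acute
(14,24,22): 14²+22² = 680 > 576 = 24² → acute
(66,360,366): 66²+360² = 133956 = 366² → right
3 of the 6 are acute.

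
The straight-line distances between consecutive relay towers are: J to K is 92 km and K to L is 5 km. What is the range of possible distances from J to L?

By the triangle inequality, |92 − 5| ≤ JL ≤ 92 + 5.

87 ≤ JL ≤ 97 km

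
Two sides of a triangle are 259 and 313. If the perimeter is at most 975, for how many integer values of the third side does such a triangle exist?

349

Triangle inequality: 54 < x < 572. Perimeter ≤ 975 gives x ≤ 975 − 259 − 313 = 403.
So 54 < x ≤ 403; integers 55 through 403: 349 values.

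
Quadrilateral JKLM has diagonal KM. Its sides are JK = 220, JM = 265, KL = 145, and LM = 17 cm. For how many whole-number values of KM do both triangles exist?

33

From triangle JKM: 45 < KM < 485.
From triangle LKM: 128 < KM < 162.
Intersection: 128 < KM < 162, so integers 129 through 161: 33 values.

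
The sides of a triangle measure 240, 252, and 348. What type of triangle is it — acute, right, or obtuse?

right

Compare the square of the longest side to the sum of squares of the other two: 240² + 252² = 121104 = 348².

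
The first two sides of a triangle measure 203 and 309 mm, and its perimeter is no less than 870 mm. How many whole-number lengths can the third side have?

154

Triangle inequality: 106 < x < 512. Perimeter ≥ 870 gives x ≥ 870 − 203 − 309 = 358.
So 358 ≤ x < 512; integers 358 through 511: 154 values.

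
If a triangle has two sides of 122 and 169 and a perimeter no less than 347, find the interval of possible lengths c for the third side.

Triangle inequality alone gives 47 < c < 291.
The perimeter condition gives c ≥ 347 − 122 − 169 = 56.
Intersecting the two: 56 ≤ c < 291.

56 ≤ c < 291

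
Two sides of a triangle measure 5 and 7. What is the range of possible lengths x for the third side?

By the triangle inequality, x must be less than 5 + 7 = 12 and greater than |5 − 7| = 2.

2 < x < 12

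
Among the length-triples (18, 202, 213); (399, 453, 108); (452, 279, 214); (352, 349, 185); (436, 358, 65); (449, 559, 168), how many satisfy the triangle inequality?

(18,202,213): 18+202 > 213 → valid
(108,399,453): 108+399 > 453 → valid
(214,279,452): 214+279 > 452 → valid
(185,349,352): 185+349 > 352 → valid
(65,358,436): 65+358 ≤ 436 → not valid
(168,449,559): 168+449 > 559 → valid
5 of the 6 triples form a triangle.

5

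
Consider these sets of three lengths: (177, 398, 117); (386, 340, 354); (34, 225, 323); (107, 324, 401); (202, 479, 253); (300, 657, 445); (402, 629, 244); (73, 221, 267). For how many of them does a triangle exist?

5

(117,177,398): 117+177 ≤ 398 → not valid
(340,354,386): 340+354 > 386 → valid
(34,225,323): 34+225 ≤ 323 → not valid
(107,324,401): 107+324 > 401 → valid
(202,253,479): 202+253 ≤ 479 → not valid
(300,445,657): 300+445 > 657 → valid
(244,402,629): 244+402 > 629 → valid
(73,221,267): 73+221 > 267 → valid
5 of the 8 triples form a triangle.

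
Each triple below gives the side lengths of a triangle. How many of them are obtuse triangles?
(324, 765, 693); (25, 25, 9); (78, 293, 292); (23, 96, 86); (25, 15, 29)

1

(324,765,693): 324²+693² = 585225 = 765² → right
(25,25,9): 9²+25² = 706 > 625 = 25² → acute
(78,293,292): 78²+292² = 91348 > 85849 = 293² → acute
(23,96,86): 23²+86² = 7925 < 9216 = 96² → obtuse
(25,15,29): 15²+25² = 850 > 841 = 29² → acute
1 of the 5 is obtuse.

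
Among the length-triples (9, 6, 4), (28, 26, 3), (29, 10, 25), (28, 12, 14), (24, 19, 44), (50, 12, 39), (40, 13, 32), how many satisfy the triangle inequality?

(4,6,9): 4+6 > 9 → valid
(3,26,28): 3+26 > 28 → valid
(10,25,29): 10+25 > 29 → valid
(12,14,28): 12+14 ≤ 28 → not valid
(19,24,44): 19+24 ≤ 44 → not valid
(12,39,50): 12+39 > 50 → valid
(13,32,40): 13+32 > 40 → valid
5 of the 7 triples form a triangle.

5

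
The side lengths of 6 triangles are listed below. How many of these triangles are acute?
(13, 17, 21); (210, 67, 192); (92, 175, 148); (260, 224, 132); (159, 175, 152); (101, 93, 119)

3

(13,17,21): 13²+17² = 458 > 441 = 21² → acute
(210,67,192): 67²+192² = 41353 < 44100 = 210² → obtuse
(92,175,148): 92²+148² = 30368 < 30625 = 175² → obtuse
(260,224,132): 132²+224² = 67600 = 260² → right
(159,175,152): 152²+159² = 48385 > 30625 = 175² → acute
(101,93,119): 93²+101² = 18850 > 14161 = 119² → acute
3 of the 6 are acute.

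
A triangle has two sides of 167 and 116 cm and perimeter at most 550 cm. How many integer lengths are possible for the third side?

Triangle inequality: 51 < x < 283. Perimeter ≤ 550 gives x ≤ 550 − 167 − 116 = 267.
So 51 < x ≤ 267; integers 52 through 267: 216 values.

216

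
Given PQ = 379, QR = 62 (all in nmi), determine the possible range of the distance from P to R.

By the triangle inequality, |379 − 62| ≤ PR ≤ 379 + 62.

317 ≤ PR ≤ 441 nmi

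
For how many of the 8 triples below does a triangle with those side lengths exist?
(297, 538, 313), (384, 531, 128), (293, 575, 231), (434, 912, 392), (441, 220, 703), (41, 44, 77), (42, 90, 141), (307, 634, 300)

(297,313,538): 297+313 > 538 → valid
(128,384,531): 128+384 ≤ 531 → not valid
(231,293,575): 231+293 ≤ 575 → not valid
(392,434,912): 392+434 ≤ 912 → not valid
(220,441,703): 220+441 ≤ 703 → not valid
(41,44,77): 41+44 > 77 → valid
(42,90,141): 42+90 ≤ 141 → not valid
(300,307,634): 300+307 ≤ 634 → not valid
2 of the 8 triples form a triangle.

2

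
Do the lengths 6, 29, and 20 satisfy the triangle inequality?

The longest side is 29, but the other two sum to only 26.
26 < 29, so the triangle inequality fails.

No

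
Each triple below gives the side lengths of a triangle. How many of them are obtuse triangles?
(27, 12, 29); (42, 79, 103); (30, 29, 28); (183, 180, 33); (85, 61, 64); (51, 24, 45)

(27,12,29): 12²+27² = 873 > 841 = 29² → acute
(42,79,103): 42²+79² = 8005 < 10609 = 103² → obtuse
(30,29,28): 28²+29² = 1625 > 900 = 30² → acute
(183,180,33): 33²+180² = 33489 = 183² → right
(85,61,64): 61²+64² = 7817 > 7225 = 85² → acute
(51,24,45): 24²+45² = 2601 = 51² → right
1 of the 6 is obtuse.

1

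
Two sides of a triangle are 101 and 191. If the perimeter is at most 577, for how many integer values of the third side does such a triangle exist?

195

Triangle inequality: 90 < x < 292. Perimeter ≤ 577 gives x ≤ 577 − 101 − 191 = 285.
So 90 < x ≤ 285; integers 91 through 285: 195 values.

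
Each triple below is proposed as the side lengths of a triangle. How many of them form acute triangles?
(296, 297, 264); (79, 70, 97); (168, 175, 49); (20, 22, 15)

3

(296,297,264): 264²+296² = 157312 > 88209 = 297² → acute
(79,70,97): 70²+79² = 11141 > 9409 = 97² → acute
(168,175,49): 49²+168² = 30625 = 175² → right
(20,22,15): 15²+20² = 625 > 484 = 22² → acute
3 of the 4 are acute.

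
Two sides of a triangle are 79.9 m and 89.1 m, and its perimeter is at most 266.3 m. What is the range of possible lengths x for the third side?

Triangle inequality alone gives 9.2 < x < 169.0.
The perimeter condition gives x ≤ 266.3 − 79.9 − 89.1 = 97.3.
Intersecting the two: 9.2 < x ≤ 97.3.

9.2 < x ≤ 97.3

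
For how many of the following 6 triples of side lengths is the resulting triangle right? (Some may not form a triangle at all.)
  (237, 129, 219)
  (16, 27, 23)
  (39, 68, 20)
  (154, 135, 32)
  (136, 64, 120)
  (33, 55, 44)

2

(237,129,219): 129²+219² = 64602 > 56169 = 237² → acute
(16,27,23): 16²+23² = 785 > 729 = 27² → acute
(39,68,20): 20+39 ≤ 68, not a triangle
(154,135,32): 32²+135² = 19249 < 23716 = 154² → obtuse
(136,64,120): 64²+120² = 18496 = 136² → right
(33,55,44): 33²+44² = 3025 = 55² → right
2 of the 6 are right.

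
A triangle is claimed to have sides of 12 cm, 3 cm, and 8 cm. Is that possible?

No

The longest side is 12, but the other two sum to only 11.
11 < 12, so the triangle inequality fails.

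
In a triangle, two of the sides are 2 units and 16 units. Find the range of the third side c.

By the triangle inequality, c must be less than 2 + 16 = 18 and greater than |2 − 16| = 14.

14 < c < 18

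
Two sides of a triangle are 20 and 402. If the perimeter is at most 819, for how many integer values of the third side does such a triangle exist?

15

Triangle inequality: 382 < x < 422. Perimeter ≤ 819 gives x ≤ 819 − 20 − 402 = 397.
So 382 < x ≤ 397; integers 383 through 397: 15 values.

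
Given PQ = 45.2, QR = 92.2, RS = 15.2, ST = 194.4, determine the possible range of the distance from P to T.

The maximum is all hops collinear in one direction: 45.2 + 92.2 + 15.2 + 194.4 = 347.0.
The longest hop is 194.4; the others sum to 152.6. Folding the others back against it leaves at least 194.4 − 152.6 = 41.8.

41.8 ≤ PT ≤ 347.0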